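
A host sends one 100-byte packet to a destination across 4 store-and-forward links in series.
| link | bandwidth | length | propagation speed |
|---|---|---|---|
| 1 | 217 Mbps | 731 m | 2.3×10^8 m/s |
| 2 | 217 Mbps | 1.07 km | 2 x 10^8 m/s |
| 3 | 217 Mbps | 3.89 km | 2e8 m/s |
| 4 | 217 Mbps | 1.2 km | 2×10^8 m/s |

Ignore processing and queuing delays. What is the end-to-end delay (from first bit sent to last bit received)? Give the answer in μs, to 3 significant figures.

48.7 μs

L = 100 × 8 = 800 bits.
Transmission delay per hop = L/R = 800/217000000 = 3.68664 μs; 4 hops → 14.7465 μs.
Propagation delays (d/s per hop): 3.17826, 5.35, 19.45, 6 μs; sum = 33.9783 μs.
End-to-end = 48.7 μs.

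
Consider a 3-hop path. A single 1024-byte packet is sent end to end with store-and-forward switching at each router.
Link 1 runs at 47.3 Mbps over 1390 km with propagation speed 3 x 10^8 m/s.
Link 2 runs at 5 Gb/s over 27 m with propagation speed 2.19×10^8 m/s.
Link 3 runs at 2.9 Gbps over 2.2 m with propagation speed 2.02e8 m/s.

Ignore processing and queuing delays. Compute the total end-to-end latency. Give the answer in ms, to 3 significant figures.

4.81 ms

L = 1024 × 8 = 8192 bits.
Transmission delays (L/R per hop): 0.173192, 0.0016384, 0.00282483 ms; sum = 0.177656 ms.
Propagation delays (d/s per hop): 4.63333, 0.000123288, 1.08911e-05 ms; sum = 4.63347 ms.
End-to-end = 4.81 ms.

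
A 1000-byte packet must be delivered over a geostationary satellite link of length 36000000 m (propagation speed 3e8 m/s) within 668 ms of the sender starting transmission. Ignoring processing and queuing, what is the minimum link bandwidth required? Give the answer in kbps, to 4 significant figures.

L = 8000 bits.
Propagation delay = 36000000 / 300000000 = 120 ms.
Transmission budget = 668 − 120 = 548 ms.
R ≥ L / t_tx = 8000 bits / 0.548 s = 14.60 kbps.

14.60 kbps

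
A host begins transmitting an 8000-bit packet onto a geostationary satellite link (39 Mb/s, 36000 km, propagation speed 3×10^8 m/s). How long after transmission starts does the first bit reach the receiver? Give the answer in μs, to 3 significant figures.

First bit experiences only propagation delay: d/s = 36000000/300000000 = 120000 μs.

120000 μs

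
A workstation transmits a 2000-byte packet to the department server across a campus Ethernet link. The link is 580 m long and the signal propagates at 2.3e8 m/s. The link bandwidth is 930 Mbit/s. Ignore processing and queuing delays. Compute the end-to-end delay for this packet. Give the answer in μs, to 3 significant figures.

19.7 μs

L = 2000 × 8 = 16000 bits.
Transmission delay = L/R = 16000 / 930000000 = 17.2043 μs.
Propagation delay = d/s = 580 m / 2.3e+08 m/s = 2.52174 μs.
Total = 19.7 μs.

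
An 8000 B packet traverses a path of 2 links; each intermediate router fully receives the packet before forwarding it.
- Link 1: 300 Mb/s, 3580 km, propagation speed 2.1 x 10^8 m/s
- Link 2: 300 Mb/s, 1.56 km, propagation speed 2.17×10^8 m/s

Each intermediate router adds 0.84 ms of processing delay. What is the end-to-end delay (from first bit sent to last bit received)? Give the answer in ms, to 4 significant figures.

18.32 ms

L = 8000 × 8 = 64000 bits.
Transmission delay per hop = L/R = 64000/300000000 = 0.213333 ms; 2 hops → 0.426667 ms.
Propagation delays (d/s per hop): 17.0476, 0.00718894 ms; sum = 17.0548 ms.
Processing at 1 router(s): 1 × 0.84 ms = 0.84 ms.
End-to-end = 18.32 ms.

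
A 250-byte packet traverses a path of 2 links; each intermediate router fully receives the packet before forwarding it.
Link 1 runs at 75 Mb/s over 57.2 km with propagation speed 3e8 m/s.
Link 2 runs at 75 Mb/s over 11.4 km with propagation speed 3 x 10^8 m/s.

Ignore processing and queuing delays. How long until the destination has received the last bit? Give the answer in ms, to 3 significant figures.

0.282 ms

L = 250 × 8 = 2000 bits.
Transmission delay per hop = L/R = 2000/75000000 = 0.0266667 ms; 2 hops → 0.0533333 ms.
Propagation delays (d/s per hop): 0.190667, 0.038 ms; sum = 0.228667 ms.
End-to-end = 0.282 ms.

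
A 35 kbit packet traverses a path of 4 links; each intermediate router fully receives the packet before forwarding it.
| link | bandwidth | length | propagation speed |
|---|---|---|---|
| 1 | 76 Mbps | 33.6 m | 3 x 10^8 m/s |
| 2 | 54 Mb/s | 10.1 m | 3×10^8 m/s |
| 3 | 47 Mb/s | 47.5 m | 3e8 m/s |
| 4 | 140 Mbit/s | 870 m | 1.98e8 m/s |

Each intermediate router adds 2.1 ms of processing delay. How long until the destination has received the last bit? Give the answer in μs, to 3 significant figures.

L = 35000 bits.
Transmission delays (L/R per hop): 460.526, 648.148, 744.681, 250 μs; sum = 2103.36 μs.
Propagation delays (d/s per hop): 0.112, 0.0336667, 0.158333, 4.39394 μs; sum = 4.69794 μs.
Processing at 3 router(s): 3 × 2.1 ms = 6300 μs.
End-to-end = 8410 μs.

8410 μs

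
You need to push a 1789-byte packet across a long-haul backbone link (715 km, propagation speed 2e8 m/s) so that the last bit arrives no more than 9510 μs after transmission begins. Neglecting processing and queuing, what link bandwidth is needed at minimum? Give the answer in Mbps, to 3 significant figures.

L = 14312 bits.
Propagation delay = 715000 / 200000000 = 3575 μs.
Transmission budget = 9510 − 3575 = 5935 μs.
R ≥ L / t_tx = 14312 bits / 0.005935 s = 2.41 Mbps.

2.41 Mbps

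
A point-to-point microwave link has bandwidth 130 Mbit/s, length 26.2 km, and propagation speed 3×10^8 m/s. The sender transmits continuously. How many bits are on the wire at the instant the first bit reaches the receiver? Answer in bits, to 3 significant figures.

11400 bits

Propagation delay = 26200 / 300000000 = 8.73333e-05 s.
BDP = R × t_prop = 130000000 × 8.73333e-05 = 11353.3 bits.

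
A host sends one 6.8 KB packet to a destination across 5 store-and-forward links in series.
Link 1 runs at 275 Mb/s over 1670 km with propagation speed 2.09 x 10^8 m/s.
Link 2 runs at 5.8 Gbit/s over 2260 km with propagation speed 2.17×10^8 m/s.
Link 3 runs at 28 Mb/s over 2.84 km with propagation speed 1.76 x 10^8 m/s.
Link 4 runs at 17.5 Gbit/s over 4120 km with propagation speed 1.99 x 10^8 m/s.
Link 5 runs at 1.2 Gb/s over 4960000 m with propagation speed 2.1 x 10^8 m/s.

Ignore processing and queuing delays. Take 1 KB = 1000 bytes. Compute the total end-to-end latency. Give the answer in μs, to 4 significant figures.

L = 54400 bits.
Transmission delays (L/R per hop): 197.818, 9.37931, 1942.86, 3.10857, 45.3333 μs; sum = 2198.5 μs.
Propagation delays (d/s per hop): 7990.43, 10414.7, 16.1364, 20703.5, 23619 μs; sum = 62743.9 μs.
End-to-end = 64940 μs.

64940 μs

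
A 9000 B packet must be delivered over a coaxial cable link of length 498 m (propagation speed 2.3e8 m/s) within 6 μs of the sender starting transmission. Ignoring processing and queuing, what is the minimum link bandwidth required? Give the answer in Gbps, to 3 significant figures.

L = 72000 bits.
Propagation delay = 498 / 2.3e+08 = 2.16522 μs.
Transmission budget = 6 − 2.16522 = 3.83478 μs.
R ≥ L / t_tx = 72000 bits / 3.83478e-06 s = 18.8 Gbps.

18.8 Gbps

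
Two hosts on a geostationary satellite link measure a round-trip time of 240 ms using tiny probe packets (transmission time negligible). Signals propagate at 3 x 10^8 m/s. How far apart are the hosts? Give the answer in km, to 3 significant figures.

36000 km

One-way propagation = RTT/2 = 120 ms.
d = s × t = 300000000 × 0.12 = 36000 km.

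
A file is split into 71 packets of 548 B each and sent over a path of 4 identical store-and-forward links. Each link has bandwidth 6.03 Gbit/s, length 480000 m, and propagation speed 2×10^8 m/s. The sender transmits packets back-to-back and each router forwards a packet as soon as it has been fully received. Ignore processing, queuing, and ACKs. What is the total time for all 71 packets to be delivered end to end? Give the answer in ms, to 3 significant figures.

9.65 ms

Per-hop transmission t_tx = L/R = 4384/6030000000 = 0.000727032 ms.
Per-hop propagation t_prop = 480000/200000000 = 2.4 ms.
Pipeline fill: first packet needs 4·t_tx to clear all hops; remaining 70 packets each add one t_tx.
Total = (4+71-1)·t_tx + 4·t_prop = 74·0.000727032 + 4·2.4 = 9.65 ms.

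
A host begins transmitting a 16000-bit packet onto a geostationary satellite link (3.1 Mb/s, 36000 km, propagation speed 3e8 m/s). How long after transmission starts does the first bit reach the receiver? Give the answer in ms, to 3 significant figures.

120 ms

First bit experiences only propagation delay: d/s = 36000000/300000000 = 120 ms.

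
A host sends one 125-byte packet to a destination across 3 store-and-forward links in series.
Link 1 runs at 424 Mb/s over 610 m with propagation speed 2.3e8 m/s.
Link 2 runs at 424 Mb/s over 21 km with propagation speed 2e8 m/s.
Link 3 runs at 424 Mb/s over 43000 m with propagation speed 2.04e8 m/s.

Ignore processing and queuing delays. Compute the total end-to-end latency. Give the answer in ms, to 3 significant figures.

L = 125 × 8 = 1000 bits.
Transmission delay per hop = L/R = 1000/424000000 = 0.00235849 ms; 3 hops → 0.00707547 ms.
Propagation delays (d/s per hop): 0.00265217, 0.105, 0.210784 ms; sum = 0.318436 ms.
End-to-end = 0.326 ms.

0.326 ms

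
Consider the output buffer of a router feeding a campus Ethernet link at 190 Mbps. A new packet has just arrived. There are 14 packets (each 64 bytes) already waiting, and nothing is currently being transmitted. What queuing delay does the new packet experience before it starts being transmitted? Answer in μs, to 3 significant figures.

Each queued packet: L/R = 512/190000000 = 2.69474 μs.
14 queued → 37.7263 μs.
Queuing delay = 37.7 μs.

37.7 μs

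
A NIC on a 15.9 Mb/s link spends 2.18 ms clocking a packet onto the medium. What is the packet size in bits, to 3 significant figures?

L = R × t_tx = 15900000 b/s × 0.00218 s = 34662 bits.

34700 bits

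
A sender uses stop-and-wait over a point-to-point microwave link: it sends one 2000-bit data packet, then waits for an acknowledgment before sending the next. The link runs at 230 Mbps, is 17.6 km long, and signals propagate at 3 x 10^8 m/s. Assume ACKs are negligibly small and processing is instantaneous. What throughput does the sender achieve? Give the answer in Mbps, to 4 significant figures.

15.87 Mbps

t_tx = L/R = 2000/230000000 = 8.69565e-06 s.
t_prop = 17600/300000000 = 5.86667e-05 s; RTT = 0.000117333 s.
Cycle = t_tx + RTT = 0.000126029 s.
Throughput = L / cycle = 2000 / 0.000126029 = 15.87 Mbps.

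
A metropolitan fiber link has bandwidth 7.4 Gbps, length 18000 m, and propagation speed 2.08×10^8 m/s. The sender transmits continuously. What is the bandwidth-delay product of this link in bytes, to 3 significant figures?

Propagation delay = 18000 / 208000000 = 8.65385e-05 s.
BDP = R × t_prop = 7400000000 × 8.65385e-05 = 640385 bits.
In bytes: 640385/8 = 80000 bytes.

80000 bytes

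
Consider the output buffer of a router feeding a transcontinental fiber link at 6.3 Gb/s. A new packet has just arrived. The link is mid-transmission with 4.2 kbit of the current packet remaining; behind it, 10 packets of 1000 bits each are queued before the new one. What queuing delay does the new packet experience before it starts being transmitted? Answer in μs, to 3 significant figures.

2.25 μs

Each queued packet: L/R = 1000/6300000000 = 0.15873 μs.
10 queued → 1.5873 μs.
Plus remaining 4200 bits of current packet: 0.666667 μs.
Queuing delay = 2.25 μs.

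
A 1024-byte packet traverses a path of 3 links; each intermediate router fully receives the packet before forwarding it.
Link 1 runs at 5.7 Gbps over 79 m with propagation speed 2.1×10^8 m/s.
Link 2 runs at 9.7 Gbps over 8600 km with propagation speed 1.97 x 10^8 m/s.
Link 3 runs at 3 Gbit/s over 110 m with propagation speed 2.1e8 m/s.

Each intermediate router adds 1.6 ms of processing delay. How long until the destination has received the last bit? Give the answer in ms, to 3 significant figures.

L = 1024 × 8 = 8192 bits.
Transmission delays (L/R per hop): 0.00143719, 0.000844536, 0.00273067 ms; sum = 0.0050124 ms.
Propagation delays (d/s per hop): 0.00037619, 43.6548, 0.00052381 ms; sum = 43.6557 ms.
Processing at 2 router(s): 2 × 1.6 ms = 3.2 ms.
End-to-end = 46.9 ms.

46.9 ms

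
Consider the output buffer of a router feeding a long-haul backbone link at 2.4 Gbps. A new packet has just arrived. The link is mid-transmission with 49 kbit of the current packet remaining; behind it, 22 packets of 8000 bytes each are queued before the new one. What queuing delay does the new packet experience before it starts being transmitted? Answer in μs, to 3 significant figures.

Each queued packet: L/R = 64000/2400000000 = 26.6667 μs.
22 queued → 586.667 μs.
Plus remaining 49000 bits of current packet: 20.4167 μs.
Queuing delay = 607 μs.

607 μs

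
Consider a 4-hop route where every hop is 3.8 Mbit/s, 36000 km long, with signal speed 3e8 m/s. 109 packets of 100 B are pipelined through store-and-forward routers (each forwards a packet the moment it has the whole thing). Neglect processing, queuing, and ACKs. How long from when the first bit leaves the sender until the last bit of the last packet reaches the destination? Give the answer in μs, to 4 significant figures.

503600 μs

Per-hop transmission t_tx = L/R = 800/3800000 = 210.526 μs.
Per-hop propagation t_prop = 36000000/300000000 = 120000 μs.
Pipeline fill: first packet needs 4·t_tx to clear all hops; remaining 108 packets each add one t_tx.
Total = (4+109-1)·t_tx + 4·t_prop = 112·210.526 + 4·120000 = 503600 μs.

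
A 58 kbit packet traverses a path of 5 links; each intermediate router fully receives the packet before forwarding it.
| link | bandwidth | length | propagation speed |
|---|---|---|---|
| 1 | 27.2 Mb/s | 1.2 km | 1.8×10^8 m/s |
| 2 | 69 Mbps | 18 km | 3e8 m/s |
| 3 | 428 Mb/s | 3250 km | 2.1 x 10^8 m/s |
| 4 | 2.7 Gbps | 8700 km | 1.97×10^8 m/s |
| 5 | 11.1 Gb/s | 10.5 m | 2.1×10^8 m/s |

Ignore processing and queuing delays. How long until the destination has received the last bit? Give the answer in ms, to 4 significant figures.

L = 58000 bits.
Transmission delays (L/R per hop): 2.13235, 0.84058, 0.135514, 0.0214815, 0.00522523 ms; sum = 3.13515 ms.
Propagation delays (d/s per hop): 0.00666667, 0.06, 15.4762, 44.1624, 5e-05 ms; sum = 59.7053 ms.
End-to-end = 62.84 ms.

62.84 ms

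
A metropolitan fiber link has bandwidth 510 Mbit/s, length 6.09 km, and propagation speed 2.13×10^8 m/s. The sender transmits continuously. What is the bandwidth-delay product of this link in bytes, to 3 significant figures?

Propagation delay = 6090 / 213000000 = 2.85915e-05 s.
BDP = R × t_prop = 510000000 × 2.85915e-05 = 14581.7 bits.
In bytes: 14581.7/8 = 1820 bytes.

1820 bytes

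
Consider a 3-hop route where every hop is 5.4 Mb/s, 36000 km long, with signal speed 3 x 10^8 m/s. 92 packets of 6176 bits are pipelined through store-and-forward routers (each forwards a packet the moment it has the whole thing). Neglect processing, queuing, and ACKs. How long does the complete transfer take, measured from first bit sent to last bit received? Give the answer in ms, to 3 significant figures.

468 ms

Per-hop transmission t_tx = L/R = 6176/5400000 = 1.1437 ms.
Per-hop propagation t_prop = 36000000/300000000 = 120 ms.
Pipeline fill: first packet needs 3·t_tx to clear all hops; remaining 91 packets each add one t_tx.
Total = (3+92-1)·t_tx + 3·t_prop = 94·1.1437 + 3·120 = 468 ms.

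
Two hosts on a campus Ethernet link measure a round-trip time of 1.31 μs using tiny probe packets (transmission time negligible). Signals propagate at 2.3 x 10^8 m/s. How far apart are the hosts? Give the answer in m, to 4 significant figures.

150.7 m

One-way propagation = RTT/2 = 0.655 μs.
d = s × t = 2.3e+08 × 6.55e-07 = 150.7 m.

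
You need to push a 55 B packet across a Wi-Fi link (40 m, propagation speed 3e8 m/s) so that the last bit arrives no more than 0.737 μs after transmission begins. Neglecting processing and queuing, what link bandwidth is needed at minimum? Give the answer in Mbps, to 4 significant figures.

L = 440 bits.
Propagation delay = 40 / 300000000 = 0.133333 μs.
Transmission budget = 0.737 − 0.133333 = 0.603667 μs.
R ≥ L / t_tx = 440 bits / 6.03667e-07 s = 728.9 Mbps.

728.9 Mbps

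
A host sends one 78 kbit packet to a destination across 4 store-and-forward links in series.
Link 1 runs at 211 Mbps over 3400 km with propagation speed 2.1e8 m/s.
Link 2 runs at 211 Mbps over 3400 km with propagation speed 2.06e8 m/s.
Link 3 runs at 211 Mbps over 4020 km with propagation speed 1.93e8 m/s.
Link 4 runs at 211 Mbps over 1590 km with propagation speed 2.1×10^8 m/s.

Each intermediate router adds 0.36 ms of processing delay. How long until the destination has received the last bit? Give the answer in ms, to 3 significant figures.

L = 78000 bits.
Transmission delay per hop = L/R = 78000/211000000 = 0.369668 ms; 4 hops → 1.47867 ms.
Propagation delays (d/s per hop): 16.1905, 16.5049, 20.829, 7.57143 ms; sum = 61.0958 ms.
Processing at 3 router(s): 3 × 0.36 ms = 1.08 ms.
End-to-end = 63.7 ms.

63.7 ms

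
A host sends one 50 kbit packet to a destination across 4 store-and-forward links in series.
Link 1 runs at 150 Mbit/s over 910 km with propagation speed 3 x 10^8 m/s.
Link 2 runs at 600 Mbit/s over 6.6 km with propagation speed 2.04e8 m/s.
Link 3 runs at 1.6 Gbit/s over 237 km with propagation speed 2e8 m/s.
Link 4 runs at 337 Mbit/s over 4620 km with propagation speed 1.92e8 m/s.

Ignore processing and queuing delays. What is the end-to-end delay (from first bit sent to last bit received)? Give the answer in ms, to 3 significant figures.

28.9 ms

L = 50000 bits.
Transmission delays (L/R per hop): 0.333333, 0.0833333, 0.03125, 0.148368 ms; sum = 0.596285 ms.
Propagation delays (d/s per hop): 3.03333, 0.0323529, 1.185, 24.0625 ms; sum = 28.3132 ms.
End-to-end = 28.9 ms.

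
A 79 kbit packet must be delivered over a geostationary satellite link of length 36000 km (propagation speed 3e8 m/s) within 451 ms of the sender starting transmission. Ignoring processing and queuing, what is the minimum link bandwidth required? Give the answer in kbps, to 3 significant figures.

Propagation delay = 36000000 / 300000000 = 120 ms.
Transmission budget = 451 − 120 = 331 ms.
R ≥ L / t_tx = 79000 bits / 0.331 s = 239 kbps.

239 kbps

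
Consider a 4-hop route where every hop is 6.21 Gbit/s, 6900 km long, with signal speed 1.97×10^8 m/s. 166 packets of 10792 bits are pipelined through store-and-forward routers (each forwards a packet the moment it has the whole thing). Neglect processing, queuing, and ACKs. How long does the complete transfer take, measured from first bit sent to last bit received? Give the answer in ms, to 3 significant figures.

Per-hop transmission t_tx = L/R = 10792/6210000000 = 0.00173784 ms.
Per-hop propagation t_prop = 6900000/197000000 = 35.0254 ms.
Pipeline fill: first packet needs 4·t_tx to clear all hops; remaining 165 packets each add one t_tx.
Total = (4+166-1)·t_tx + 4·t_prop = 169·0.00173784 + 4·35.0254 = 140 ms.

140 ms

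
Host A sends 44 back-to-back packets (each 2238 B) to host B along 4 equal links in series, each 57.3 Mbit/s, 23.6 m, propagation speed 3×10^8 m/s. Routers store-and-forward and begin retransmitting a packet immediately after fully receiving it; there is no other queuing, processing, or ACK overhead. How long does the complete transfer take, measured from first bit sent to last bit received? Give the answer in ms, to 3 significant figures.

Per-hop transmission t_tx = L/R = 17904/57300000 = 0.312461 ms.
Per-hop propagation t_prop = 23.6/300000000 = 7.86667e-05 ms.
Pipeline fill: first packet needs 4·t_tx to clear all hops; remaining 43 packets each add one t_tx.
Total = (4+44-1)·t_tx + 4·t_prop = 47·0.312461 + 4·7.86667e-05 = 14.7 ms.

14.7 ms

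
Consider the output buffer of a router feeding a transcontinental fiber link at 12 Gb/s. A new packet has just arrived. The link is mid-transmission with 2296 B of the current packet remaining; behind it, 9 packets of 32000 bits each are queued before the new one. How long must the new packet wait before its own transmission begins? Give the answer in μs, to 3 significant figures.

Each queued packet: L/R = 32000/12000000000 = 2.66667 μs.
9 queued → 24 μs.
Plus remaining 18368 bits of current packet: 1.53067 μs.
Queuing delay = 25.5 μs.

25.5 μs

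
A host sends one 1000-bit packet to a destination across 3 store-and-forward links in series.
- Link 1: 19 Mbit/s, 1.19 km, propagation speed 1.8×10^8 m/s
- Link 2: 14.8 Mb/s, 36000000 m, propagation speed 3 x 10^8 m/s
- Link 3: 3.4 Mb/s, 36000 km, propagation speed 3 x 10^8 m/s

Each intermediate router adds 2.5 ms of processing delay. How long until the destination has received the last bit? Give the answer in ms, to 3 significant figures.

245 ms

Transmission delays (L/R per hop): 0.0526316, 0.0675676, 0.294118 ms; sum = 0.414317 ms.
Propagation delays (d/s per hop): 0.00661111, 120, 120 ms; sum = 240.007 ms.
Processing at 2 router(s): 2 × 2.5 ms = 5 ms.
End-to-end = 245 ms.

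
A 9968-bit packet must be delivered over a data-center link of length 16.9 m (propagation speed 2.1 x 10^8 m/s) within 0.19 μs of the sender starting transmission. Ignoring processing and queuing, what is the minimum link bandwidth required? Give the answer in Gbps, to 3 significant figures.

Propagation delay = 16.9 / 210000000 = 0.0804762 μs.
Transmission budget = 0.19 − 0.0804762 = 0.109524 μs.
R ≥ L / t_tx = 9968 bits / 1.09524e-07 s = 91.0 Gbps.

91.0 Gbps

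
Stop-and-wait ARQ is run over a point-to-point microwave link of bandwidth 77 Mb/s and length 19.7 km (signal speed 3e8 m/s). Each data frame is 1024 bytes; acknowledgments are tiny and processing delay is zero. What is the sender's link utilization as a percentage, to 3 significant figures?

t_tx = L/R = 8192/77000000 = 0.00010639 s.
t_prop = 19700/300000000 = 6.56667e-05 s; RTT = 0.000131333 s.
Cycle = t_tx + RTT = 0.000237723 s.
Utilization = t_tx / cycle = 0.00010639/0.000237723 = 44.8 %.

44.8 %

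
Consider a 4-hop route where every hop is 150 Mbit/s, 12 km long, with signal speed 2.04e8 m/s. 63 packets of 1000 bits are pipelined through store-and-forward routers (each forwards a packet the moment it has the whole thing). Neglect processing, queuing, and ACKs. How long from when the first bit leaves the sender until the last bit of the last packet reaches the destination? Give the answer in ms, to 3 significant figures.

Per-hop transmission t_tx = L/R = 1000/150000000 = 0.00666667 ms.
Per-hop propagation t_prop = 12000/204000000 = 0.0588235 ms.
Pipeline fill: first packet needs 4·t_tx to clear all hops; remaining 62 packets each add one t_tx.
Total = (4+63-1)·t_tx + 4·t_prop = 66·0.00666667 + 4·0.0588235 = 0.675 ms.

0.675 ms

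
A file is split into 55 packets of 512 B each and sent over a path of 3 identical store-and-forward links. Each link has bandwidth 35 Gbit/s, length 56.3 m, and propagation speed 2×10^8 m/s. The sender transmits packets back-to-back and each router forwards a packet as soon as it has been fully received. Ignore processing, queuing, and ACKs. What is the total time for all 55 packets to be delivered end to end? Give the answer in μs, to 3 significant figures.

7.52 μs

Per-hop transmission t_tx = L/R = 4096/35000000000 = 0.117029 μs.
Per-hop propagation t_prop = 56.3/200000000 = 0.2815 μs.
Pipeline fill: first packet needs 3·t_tx to clear all hops; remaining 54 packets each add one t_tx.
Total = (3+55-1)·t_tx + 3·t_prop = 57·0.117029 + 3·0.2815 = 7.52 μs.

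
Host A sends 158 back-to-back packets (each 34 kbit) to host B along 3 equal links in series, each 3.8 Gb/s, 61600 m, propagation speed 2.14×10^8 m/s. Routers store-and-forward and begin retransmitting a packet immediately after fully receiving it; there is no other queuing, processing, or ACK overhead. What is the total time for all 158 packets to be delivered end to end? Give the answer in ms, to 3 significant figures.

2.30 ms

Per-hop transmission t_tx = L/R = 34000/3800000000 = 0.00894737 ms.
Per-hop propagation t_prop = 61600/214000000 = 0.28785 ms.
Pipeline fill: first packet needs 3·t_tx to clear all hops; remaining 157 packets each add one t_tx.
Total = (3+158-1)·t_tx + 3·t_prop = 160·0.00894737 + 3·0.28785 = 2.30 ms.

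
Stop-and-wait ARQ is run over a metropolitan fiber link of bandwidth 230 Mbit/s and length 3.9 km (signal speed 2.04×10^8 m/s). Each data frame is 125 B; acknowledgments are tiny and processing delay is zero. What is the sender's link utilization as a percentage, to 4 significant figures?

10.21 %

t_tx = L/R = 1000/230000000 = 4.34783e-06 s.
t_prop = 3900/204000000 = 1.91176e-05 s; RTT = 3.82353e-05 s.
Cycle = t_tx + RTT = 4.25831e-05 s.
Utilization = t_tx / cycle = 4.34783e-06/4.25831e-05 = 10.21 %.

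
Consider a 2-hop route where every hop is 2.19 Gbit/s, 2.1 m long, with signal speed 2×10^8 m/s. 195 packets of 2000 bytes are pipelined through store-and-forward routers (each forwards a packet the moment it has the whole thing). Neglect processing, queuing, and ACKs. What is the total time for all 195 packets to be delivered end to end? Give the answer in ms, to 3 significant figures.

Per-hop transmission t_tx = L/R = 16000/2190000000 = 0.00730594 ms.
Per-hop propagation t_prop = 2.1/200000000 = 1.05e-05 ms.
Pipeline fill: first packet needs 2·t_tx to clear all hops; remaining 194 packets each add one t_tx.
Total = (2+195-1)·t_tx + 2·t_prop = 196·0.00730594 + 2·1.05e-05 = 1.43 ms.

1.43 ms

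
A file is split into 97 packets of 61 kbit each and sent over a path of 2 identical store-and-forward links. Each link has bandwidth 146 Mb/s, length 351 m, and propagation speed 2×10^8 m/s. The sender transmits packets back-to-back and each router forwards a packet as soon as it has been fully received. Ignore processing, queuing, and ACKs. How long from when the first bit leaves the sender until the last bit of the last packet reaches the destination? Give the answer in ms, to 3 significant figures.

Per-hop transmission t_tx = L/R = 61000/146000000 = 0.417808 ms.
Per-hop propagation t_prop = 351/200000000 = 0.001755 ms.
Pipeline fill: first packet needs 2·t_tx to clear all hops; remaining 96 packets each add one t_tx.
Total = (2+97-1)·t_tx + 2·t_prop = 98·0.417808 + 2·0.001755 = 40.9 ms.

40.9 ms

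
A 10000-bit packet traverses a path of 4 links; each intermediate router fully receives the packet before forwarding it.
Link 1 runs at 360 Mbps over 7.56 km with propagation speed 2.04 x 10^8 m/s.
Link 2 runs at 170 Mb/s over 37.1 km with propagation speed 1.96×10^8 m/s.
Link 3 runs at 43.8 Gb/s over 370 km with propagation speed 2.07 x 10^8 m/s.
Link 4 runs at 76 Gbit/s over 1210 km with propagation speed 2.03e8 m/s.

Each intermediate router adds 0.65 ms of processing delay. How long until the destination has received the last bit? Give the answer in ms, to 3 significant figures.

10.0 ms

Transmission delays (L/R per hop): 0.0277778, 0.0588235, 0.000228311, 0.000131579 ms; sum = 0.0869612 ms.
Propagation delays (d/s per hop): 0.0370588, 0.189286, 1.78744, 5.96059 ms; sum = 7.97438 ms.
Processing at 3 router(s): 3 × 0.65 ms = 1.95 ms.
End-to-end = 10.0 ms.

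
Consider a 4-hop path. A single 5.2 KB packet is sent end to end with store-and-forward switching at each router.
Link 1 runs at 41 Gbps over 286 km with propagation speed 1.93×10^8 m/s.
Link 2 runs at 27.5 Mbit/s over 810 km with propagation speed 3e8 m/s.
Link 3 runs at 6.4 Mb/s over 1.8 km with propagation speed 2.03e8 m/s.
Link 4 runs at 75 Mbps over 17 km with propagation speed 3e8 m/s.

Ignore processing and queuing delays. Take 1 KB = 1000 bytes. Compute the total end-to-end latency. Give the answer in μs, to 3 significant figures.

L = 41600 bits.
Transmission delays (L/R per hop): 1.01463, 1512.73, 6500, 554.667 μs; sum = 8568.41 μs.
Propagation delays (d/s per hop): 1481.87, 2700, 8.867, 56.6667 μs; sum = 4247.4 μs.
End-to-end = 12800 μs.

12800 μs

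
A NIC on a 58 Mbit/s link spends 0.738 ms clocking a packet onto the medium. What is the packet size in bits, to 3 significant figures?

42800 bits

L = R × t_tx = 58000000 b/s × 0.000738 s = 42804 bits.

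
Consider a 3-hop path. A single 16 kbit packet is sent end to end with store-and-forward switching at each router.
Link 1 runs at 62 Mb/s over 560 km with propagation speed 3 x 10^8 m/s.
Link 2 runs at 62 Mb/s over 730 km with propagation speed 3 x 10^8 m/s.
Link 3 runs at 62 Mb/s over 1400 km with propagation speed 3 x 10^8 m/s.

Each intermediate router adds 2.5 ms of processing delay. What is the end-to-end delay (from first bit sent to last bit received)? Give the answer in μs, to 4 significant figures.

L = 16000 bits.
Transmission delay per hop = L/R = 16000/62000000 = 258.065 μs; 3 hops → 774.194 μs.
Propagation delays (d/s per hop): 1866.67, 2433.33, 4666.67 μs; sum = 8966.67 μs.
Processing at 2 router(s): 2 × 2.5 ms = 5000 μs.
End-to-end = 14740 μs.

14740 μs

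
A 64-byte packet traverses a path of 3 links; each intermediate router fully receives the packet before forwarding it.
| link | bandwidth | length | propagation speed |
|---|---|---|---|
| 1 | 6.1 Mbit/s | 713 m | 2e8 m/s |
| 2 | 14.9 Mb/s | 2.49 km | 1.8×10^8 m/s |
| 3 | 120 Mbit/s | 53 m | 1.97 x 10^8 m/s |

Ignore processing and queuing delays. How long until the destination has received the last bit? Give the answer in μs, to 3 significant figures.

L = 64 × 8 = 512 bits.
Transmission delays (L/R per hop): 83.9344, 34.3624, 4.26667 μs; sum = 122.564 μs.
Propagation delays (d/s per hop): 3.565, 13.8333, 0.269036 μs; sum = 17.6674 μs.
End-to-end = 140 μs.

140 μs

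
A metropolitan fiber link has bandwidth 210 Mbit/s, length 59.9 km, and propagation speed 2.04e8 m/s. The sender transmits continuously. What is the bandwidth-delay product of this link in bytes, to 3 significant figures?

Propagation delay = 59900 / 204000000 = 0.000293627 s.
BDP = R × t_prop = 210000000 × 0.000293627 = 61661.8 bits.
In bytes: 61661.8/8 = 7710 bytes.

7710 bytes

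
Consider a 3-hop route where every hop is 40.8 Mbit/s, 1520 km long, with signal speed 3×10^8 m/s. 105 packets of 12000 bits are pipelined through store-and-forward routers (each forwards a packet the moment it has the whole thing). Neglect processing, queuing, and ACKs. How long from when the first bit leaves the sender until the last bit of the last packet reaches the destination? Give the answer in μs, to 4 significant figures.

46670 μs

Per-hop transmission t_tx = L/R = 12000/40800000 = 294.118 μs.
Per-hop propagation t_prop = 1520000/300000000 = 5066.67 μs.
Pipeline fill: first packet needs 3·t_tx to clear all hops; remaining 104 packets each add one t_tx.
Total = (3+105-1)·t_tx + 3·t_prop = 107·294.118 + 3·5066.67 = 46670 μs.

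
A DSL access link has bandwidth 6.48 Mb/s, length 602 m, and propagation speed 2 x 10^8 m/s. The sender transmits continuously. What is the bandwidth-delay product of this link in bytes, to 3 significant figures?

2.44 bytes

Propagation delay = 602 / 200000000 = 3.01e-06 s.
BDP = R × t_prop = 6480000 × 3.01e-06 = 19.5048 bits.
In bytes: 19.5048/8 = 2.44 bytes.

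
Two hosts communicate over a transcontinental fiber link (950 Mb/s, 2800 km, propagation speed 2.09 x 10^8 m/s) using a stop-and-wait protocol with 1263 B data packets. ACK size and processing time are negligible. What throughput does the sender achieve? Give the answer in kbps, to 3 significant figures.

t_tx = L/R = 10104/950000000 = 1.06358e-05 s.
t_prop = 2800000/209000000 = 0.0133971 s; RTT = 0.0267943 s.
Cycle = t_tx + RTT = 0.0268049 s.
Throughput = L / cycle = 10104 / 0.0268049 = 377 kbps.

377 kbps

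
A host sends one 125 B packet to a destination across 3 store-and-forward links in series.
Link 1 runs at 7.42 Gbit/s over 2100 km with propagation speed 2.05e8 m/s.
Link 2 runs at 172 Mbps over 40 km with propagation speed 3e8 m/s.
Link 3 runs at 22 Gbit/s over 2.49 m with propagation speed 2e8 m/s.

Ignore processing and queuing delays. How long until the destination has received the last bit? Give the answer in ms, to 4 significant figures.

L = 125 × 8 = 1000 bits.
Transmission delays (L/R per hop): 0.000134771, 0.00581395, 4.54545e-05 ms; sum = 0.00599418 ms.
Propagation delays (d/s per hop): 10.2439, 0.133333, 1.245e-05 ms; sum = 10.3772 ms.
End-to-end = 10.38 ms.

10.38 ms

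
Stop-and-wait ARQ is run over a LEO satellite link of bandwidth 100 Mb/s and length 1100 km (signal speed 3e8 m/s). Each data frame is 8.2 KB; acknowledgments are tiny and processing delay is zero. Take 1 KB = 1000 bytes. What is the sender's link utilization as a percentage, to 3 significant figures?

t_tx = L/R = 65600/100000000 = 0.000656 s.
t_prop = 1100000/300000000 = 0.00366667 s; RTT = 0.00733333 s.
Cycle = t_tx + RTT = 0.00798933 s.
Utilization = t_tx / cycle = 0.000656/0.00798933 = 8.21 %.

8.21 %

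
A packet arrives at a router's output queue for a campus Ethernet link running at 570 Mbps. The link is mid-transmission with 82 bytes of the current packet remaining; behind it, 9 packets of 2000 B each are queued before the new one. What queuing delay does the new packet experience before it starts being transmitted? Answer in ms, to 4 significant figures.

0.2538 ms

Each queued packet: L/R = 16000/570000000 = 0.0280702 ms.
9 queued → 0.252632 ms.
Plus remaining 656 bits of current packet: 0.00115088 ms.
Queuing delay = 0.2538 ms.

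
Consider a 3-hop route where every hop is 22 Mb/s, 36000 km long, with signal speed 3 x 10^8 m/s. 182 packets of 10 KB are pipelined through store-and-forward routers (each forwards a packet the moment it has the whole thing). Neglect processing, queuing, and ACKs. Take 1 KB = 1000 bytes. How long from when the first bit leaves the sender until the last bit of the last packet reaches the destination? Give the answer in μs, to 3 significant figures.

Per-hop transmission t_tx = L/R = 80000/22000000 = 3636.36 μs.
Per-hop propagation t_prop = 36000000/300000000 = 120000 μs.
Pipeline fill: first packet needs 3·t_tx to clear all hops; remaining 181 packets each add one t_tx.
Total = (3+182-1)·t_tx + 3·t_prop = 184·3636.36 + 3·120000 = 1030000 μs.

1030000 μs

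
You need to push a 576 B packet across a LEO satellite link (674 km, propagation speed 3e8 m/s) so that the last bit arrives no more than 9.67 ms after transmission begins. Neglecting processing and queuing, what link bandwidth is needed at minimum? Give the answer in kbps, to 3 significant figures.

L = 4608 bits.
Propagation delay = 674000 / 300000000 = 2.24667 ms.
Transmission budget = 9.67 − 2.24667 = 7.42333 ms.
R ≥ L / t_tx = 4608 bits / 0.00742333 s = 621 kbps.

621 kbps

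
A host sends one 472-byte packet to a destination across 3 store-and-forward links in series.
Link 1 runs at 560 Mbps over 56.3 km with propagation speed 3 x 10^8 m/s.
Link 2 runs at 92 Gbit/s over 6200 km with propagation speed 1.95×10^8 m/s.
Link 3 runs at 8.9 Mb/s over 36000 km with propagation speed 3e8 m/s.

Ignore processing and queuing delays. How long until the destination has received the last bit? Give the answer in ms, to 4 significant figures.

L = 472 × 8 = 3776 bits.
Transmission delays (L/R per hop): 0.00674286, 4.10435e-05, 0.42427 ms; sum = 0.431054 ms.
Propagation delays (d/s per hop): 0.187667, 31.7949, 120 ms; sum = 151.983 ms.
End-to-end = 152.4 ms.

152.4 ms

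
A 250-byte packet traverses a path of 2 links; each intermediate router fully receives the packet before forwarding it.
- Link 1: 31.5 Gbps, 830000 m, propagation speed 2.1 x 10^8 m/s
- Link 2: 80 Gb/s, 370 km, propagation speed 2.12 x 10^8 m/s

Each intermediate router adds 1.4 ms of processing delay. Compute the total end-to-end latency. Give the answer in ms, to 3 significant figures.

7.10 ms

L = 250 × 8 = 2000 bits.
Transmission delays (L/R per hop): 6.34921e-05, 2.5e-05 ms; sum = 8.84921e-05 ms.
Propagation delays (d/s per hop): 3.95238, 1.74528 ms; sum = 5.69766 ms.
Processing at 1 router(s): 1 × 1.4 ms = 1.4 ms.
End-to-end = 7.10 ms.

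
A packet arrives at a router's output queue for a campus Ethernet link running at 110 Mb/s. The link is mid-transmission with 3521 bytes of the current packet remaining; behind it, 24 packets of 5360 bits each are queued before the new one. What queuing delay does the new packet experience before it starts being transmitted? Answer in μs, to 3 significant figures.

Each queued packet: L/R = 5360/110000000 = 48.7273 μs.
24 queued → 1169.45 μs.
Plus remaining 28168 bits of current packet: 256.073 μs.
Queuing delay = 1430 μs.

1430 μs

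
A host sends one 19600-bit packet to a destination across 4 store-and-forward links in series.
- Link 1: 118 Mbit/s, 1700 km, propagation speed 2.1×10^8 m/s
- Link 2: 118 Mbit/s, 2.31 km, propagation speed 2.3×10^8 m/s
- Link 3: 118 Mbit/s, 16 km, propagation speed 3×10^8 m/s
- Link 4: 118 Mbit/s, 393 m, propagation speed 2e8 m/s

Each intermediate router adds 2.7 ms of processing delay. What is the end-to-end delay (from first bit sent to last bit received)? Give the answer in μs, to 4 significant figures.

16920 μs

Transmission delay per hop = L/R = 19600/118000000 = 166.102 μs; 4 hops → 664.407 μs.
Propagation delays (d/s per hop): 8095.24, 10.0435, 53.3333, 1.965 μs; sum = 8160.58 μs.
Processing at 3 router(s): 3 × 2.7 ms = 8100 μs.
End-to-end = 16920 μs.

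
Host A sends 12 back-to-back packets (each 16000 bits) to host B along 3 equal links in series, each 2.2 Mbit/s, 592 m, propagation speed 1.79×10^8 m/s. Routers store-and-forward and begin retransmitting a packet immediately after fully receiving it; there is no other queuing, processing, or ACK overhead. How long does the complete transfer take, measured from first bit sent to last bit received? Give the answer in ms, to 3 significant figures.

102 ms

Per-hop transmission t_tx = L/R = 16000/2200000 = 7.27273 ms.
Per-hop propagation t_prop = 592/179000000 = 0.00330726 ms.
Pipeline fill: first packet needs 3·t_tx to clear all hops; remaining 11 packets each add one t_tx.
Total = (3+12-1)·t_tx + 3·t_prop = 14·7.27273 + 3·0.00330726 = 102 ms.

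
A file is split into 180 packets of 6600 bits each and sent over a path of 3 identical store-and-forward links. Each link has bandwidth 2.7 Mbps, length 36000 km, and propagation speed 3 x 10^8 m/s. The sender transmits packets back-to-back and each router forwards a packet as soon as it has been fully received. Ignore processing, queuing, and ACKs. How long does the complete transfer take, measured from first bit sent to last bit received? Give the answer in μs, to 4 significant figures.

Per-hop transmission t_tx = L/R = 6600/2700000 = 2444.44 μs.
Per-hop propagation t_prop = 36000000/300000000 = 120000 μs.
Pipeline fill: first packet needs 3·t_tx to clear all hops; remaining 179 packets each add one t_tx.
Total = (3+180-1)·t_tx + 3·t_prop = 182·2444.44 + 3·120000 = 804900 μs.

804900 μs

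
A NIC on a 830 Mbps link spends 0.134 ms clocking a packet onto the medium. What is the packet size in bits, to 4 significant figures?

L = R × t_tx = 830000000 b/s × 0.000134 s = 111220 bits.

111200 bits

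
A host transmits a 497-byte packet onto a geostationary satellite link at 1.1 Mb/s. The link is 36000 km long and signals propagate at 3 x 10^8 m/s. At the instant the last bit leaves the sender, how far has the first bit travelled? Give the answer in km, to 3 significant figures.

t_tx = L/R = 3976/1100000 = 0.00361455 s.
Distance = s × t_tx = 300000000 × 0.00361455 = 1080 km.

1080 km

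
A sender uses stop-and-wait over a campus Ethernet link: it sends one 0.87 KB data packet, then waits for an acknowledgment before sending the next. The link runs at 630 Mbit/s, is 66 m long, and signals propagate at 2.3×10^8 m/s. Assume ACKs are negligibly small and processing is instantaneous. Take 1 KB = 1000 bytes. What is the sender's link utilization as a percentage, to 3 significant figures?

95.1 %

t_tx = L/R = 6960/630000000 = 1.10476e-05 s.
t_prop = 66/2.3e+08 = 2.86957e-07 s; RTT = 5.73913e-07 s.
Cycle = t_tx + RTT = 1.16215e-05 s.
Utilization = t_tx / cycle = 1.10476e-05/1.16215e-05 = 95.1 %.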